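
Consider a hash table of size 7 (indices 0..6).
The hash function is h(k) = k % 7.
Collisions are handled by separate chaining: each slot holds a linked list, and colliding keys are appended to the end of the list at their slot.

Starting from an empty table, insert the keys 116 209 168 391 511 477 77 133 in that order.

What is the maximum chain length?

4

116 -> bucket 4
209 -> bucket 6
168 -> bucket 0
391 -> bucket 6 (collision)
511 -> bucket 0 (collision)
477 -> bucket 1
77 -> bucket 0 (collision)
133 -> bucket 0 (collision)
Final buckets:
0: 168 -> 511 -> 77 -> 133
1: 477
2: ∅
3: ∅
4: 116
5: ∅
6: 209 -> 391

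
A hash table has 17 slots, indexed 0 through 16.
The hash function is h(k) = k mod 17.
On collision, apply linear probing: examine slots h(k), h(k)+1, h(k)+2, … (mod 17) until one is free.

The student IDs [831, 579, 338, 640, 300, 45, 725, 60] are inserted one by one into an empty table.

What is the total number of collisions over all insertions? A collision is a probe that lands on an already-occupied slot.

Insert 831: h=15, slot 15 empty → index 15.
Insert 579: h=1, slot 1 empty → index 1.
Insert 338: h=15, slot 15 occupied → index 16.
Insert 640: h=11, slot 11 empty → index 11.
Insert 300: h=11, slot 11 occupied → index 12.
Insert 45: h=11, slots 11,12 occupied → index 13.
Insert 725: h=11, slots 11,12,13 occupied → index 14.
Insert 60: h=9, slot 9 empty → index 9.
Table: [—, 579, —, —, —, —, —, —, —, 60, —, 640, 300, 45, 725, 831, 338]

7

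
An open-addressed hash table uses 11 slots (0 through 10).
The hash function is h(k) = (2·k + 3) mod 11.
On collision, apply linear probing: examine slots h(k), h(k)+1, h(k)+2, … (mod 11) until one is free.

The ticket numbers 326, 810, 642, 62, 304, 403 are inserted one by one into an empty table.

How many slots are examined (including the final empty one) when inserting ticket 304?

4

326 hashes to 6; slot 6 is free => place at 6.
810 hashes to 6; 6 taken => place at 7.
642 hashes to 0; slot 0 is free => place at 0.
62 hashes to 6; 6,7 taken => place at 8.
304 hashes to 6; 6,7,8 taken => place at 9.
403 hashes to 6; 6,7,8,9 taken => place at 10.
Table: [642, ∅, ∅, ∅, ∅, ∅, 326, 810, 62, 304, 403]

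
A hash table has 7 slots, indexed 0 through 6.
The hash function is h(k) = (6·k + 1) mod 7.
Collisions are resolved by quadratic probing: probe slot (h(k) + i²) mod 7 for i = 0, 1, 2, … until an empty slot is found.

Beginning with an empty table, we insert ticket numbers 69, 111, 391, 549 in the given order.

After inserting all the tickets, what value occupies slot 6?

391

69: h=2 => slot 2
111: h=2, probe 2,3 => slot 3
391: h=2, probe 2,3,6 => slot 6
549: h=5 => slot 5
Table: [—, —, 69, 111, —, 549, 391]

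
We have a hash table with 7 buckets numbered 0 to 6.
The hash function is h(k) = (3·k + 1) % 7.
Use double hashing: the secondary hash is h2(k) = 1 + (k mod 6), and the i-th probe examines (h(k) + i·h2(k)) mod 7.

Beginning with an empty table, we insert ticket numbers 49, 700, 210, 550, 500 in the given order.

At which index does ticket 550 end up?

4

49 hashes to 1; slot 1 is free -> place at 1.
700 hashes to 1, h2=5; 1 taken -> place at 6.
210 hashes to 1, h2=1; 1 taken -> place at 2.
550 hashes to 6, h2=5; 6 taken -> place at 4.
500 hashes to 3; slot 3 is free -> place at 3.
Table: [_, 49, 210, 500, 550, _, 700]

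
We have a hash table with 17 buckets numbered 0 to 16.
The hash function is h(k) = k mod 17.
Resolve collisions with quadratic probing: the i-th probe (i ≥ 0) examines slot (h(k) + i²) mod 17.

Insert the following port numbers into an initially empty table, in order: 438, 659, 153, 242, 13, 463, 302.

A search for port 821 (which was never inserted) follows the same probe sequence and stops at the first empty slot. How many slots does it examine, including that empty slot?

2

438: h=13 → slot 13
659: h=13, probe 13,14 → slot 14
153: h=0 → slot 0
242: h=4 → slot 4
13: h=13, probe 13,14,0,5 → slot 5
463: h=4, probe 4,5,8 → slot 8
302: h=13, probe 13,14,0,5,12 → slot 12
Table: [153, —, —, —, 242, 13, —, —, 463, —, —, —, 302, 438, 659, —, —]
Lookup 821: h=5, probe 5,6 → slot 6 empty, not found.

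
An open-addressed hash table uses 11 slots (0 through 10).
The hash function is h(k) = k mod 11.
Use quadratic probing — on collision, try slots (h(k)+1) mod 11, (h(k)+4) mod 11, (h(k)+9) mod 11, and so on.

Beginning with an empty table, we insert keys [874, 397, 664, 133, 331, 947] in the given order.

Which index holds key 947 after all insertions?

874: h=5 -> slot 5
397: h=1 -> slot 1
664: h=4 -> slot 4
133: h=1, probe 1,2 -> slot 2
331: h=1, probe 1,2,5,10 -> slot 10
947: h=1, probe 1,2,5,10,6 -> slot 6
Table: [_, 397, 133, _, 664, 874, 947, _, _, _, 331]

6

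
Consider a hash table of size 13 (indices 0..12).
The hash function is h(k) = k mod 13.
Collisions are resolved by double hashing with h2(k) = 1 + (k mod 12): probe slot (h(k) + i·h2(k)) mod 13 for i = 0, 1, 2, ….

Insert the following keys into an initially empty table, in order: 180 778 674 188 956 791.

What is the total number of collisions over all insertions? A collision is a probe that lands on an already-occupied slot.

3

Insert 180: h=11, slot 11 empty => index 11.
Insert 778: h=11, h2=11, slot 11 occupied => index 9.
Insert 674: h=11, h2=3, slot 11 occupied => index 1.
Insert 188: h=6, slot 6 empty => index 6.
Insert 956: h=7, slot 7 empty => index 7.
Insert 791: h=11, h2=12, slot 11 occupied => index 10.
Table: [∅, 674, ∅, ∅, ∅, ∅, 188, 956, ∅, 778, 791, 180, ∅]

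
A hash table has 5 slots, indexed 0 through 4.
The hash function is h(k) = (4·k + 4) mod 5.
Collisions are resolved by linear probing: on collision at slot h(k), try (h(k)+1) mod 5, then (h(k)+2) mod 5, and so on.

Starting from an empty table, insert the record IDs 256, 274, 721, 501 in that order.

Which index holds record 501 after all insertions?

1

Insert 256: h=3, slot 3 empty => index 3.
Insert 274: h=0, slot 0 empty => index 0.
Insert 721: h=3, slot 3 occupied => index 4.
Insert 501: h=3, slots 3,4,0 occupied => index 1.
Table: [274, 501, _, 256, 721]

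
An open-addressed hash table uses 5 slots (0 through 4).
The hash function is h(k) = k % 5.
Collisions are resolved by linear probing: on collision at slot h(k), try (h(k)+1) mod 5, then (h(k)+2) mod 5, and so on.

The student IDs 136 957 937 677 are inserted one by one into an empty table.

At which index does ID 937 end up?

136 hashes to 1; slot 1 is free -> place at 1.
957 hashes to 2; slot 2 is free -> place at 2.
937 hashes to 2; 2 taken -> place at 3.
677 hashes to 2; 2,3 taken -> place at 4.
Table: [_, 136, 957, 937, 677]

3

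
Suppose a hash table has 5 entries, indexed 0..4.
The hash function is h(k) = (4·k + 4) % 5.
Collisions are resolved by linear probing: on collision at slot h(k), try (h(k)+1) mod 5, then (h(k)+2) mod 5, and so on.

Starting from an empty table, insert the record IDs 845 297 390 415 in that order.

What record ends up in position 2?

845 hashes to 4; slot 4 is free => place at 4.
297 hashes to 2; slot 2 is free => place at 2.
390 hashes to 4; 4 taken => place at 0.
415 hashes to 4; 4,0 taken => place at 1.
Table: [390, 415, 297, _, 845]

297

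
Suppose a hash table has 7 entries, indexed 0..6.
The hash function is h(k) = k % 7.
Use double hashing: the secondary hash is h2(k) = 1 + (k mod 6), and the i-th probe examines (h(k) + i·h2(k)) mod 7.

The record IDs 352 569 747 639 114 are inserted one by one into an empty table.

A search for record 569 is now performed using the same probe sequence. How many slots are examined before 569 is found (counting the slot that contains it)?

352 hashes to 2; slot 2 is free => place at 2.
569 hashes to 2, h2=6; 2 taken => place at 1.
747 hashes to 5; slot 5 is free => place at 5.
639 hashes to 2, h2=4; 2 taken => place at 6.
114 hashes to 2, h2=1; 2 taken => place at 3.
Table: [., 569, 352, 114, ., 747, 639]
Lookup 569: h=2, h2=6, probe 2,1 → found at 1.

2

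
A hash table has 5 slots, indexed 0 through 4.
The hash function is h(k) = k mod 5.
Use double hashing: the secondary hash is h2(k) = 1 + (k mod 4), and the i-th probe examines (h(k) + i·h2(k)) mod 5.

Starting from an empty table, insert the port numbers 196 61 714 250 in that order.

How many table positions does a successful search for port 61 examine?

196: h=1 → slot 1
61: h=1, h2=2, probe 1,3 → slot 3
714: h=4 → slot 4
250: h=0 → slot 0
Table: [250, 196, -, 61, 714]
Lookup 61: h=1, h2=2, probe 1,3 → found at 3.

2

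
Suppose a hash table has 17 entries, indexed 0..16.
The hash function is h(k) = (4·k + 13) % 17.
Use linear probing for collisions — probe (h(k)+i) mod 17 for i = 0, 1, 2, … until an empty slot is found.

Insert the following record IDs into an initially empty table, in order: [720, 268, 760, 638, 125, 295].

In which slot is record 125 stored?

4

720: h=3 => slot 3
268: h=14 => slot 14
760: h=10 => slot 10
638: h=15 => slot 15
125: h=3, probe 3,4 => slot 4
295: h=3, probe 3,4,5 => slot 5
Table: [-, -, -, 720, 125, 295, -, -, -, -, 760, -, -, -, 268, 638, -]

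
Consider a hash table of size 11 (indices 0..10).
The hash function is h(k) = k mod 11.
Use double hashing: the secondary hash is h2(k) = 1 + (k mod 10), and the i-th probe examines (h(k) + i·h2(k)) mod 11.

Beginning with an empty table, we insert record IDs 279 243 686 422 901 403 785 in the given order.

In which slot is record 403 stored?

8

Insert 279: h=4, slot 4 empty -> index 4.
Insert 243: h=1, slot 1 empty -> index 1.
Insert 686: h=4, h2=7, slot 4 occupied -> index 0.
Insert 422: h=4, h2=3, slot 4 occupied -> index 7.
Insert 901: h=10, slot 10 empty -> index 10.
Insert 403: h=7, h2=4, slots 7,0,4 occupied -> index 8.
Insert 785: h=4, h2=6, slots 4,10 occupied -> index 5.
Table: [686, 243, ∅, ∅, 279, 785, ∅, 422, 403, ∅, 901]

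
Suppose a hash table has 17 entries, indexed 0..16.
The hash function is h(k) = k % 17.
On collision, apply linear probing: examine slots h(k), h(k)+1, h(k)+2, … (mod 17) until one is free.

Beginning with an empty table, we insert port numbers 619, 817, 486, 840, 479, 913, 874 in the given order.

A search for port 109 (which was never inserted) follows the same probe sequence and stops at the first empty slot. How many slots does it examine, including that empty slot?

619: h=7 -> slot 7
817: h=1 -> slot 1
486: h=10 -> slot 10
840: h=7, probe 7,8 -> slot 8
479: h=3 -> slot 3
913: h=12 -> slot 12
874: h=7, probe 7,8,9 -> slot 9
Table: [-, 817, -, 479, -, -, -, 619, 840, 874, 486, -, 913, -, -, -, -]
Lookup 109: h=7, probe 7,8,9,10,11 → slot 11 empty, not found.

5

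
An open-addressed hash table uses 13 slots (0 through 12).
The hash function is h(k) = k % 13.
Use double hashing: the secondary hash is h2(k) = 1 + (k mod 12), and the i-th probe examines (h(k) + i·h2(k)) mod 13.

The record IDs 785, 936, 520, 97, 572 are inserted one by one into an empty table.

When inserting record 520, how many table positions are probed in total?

3

785: h=5 → slot 5
936: h=0 → slot 0
520: h=0, h2=5, probe 0,5,10 → slot 10
97: h=6 → slot 6
572: h=0, h2=9, probe 0,9 → slot 9
Table: [936, ∅, ∅, ∅, ∅, 785, 97, ∅, ∅, 572, 520, ∅, ∅]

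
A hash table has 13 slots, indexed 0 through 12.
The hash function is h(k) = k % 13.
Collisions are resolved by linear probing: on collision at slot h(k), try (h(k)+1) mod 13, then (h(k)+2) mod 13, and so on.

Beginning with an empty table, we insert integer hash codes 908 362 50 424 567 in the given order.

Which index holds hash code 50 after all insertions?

0

908 hashes to 11; slot 11 is free => place at 11.
362 hashes to 11; 11 taken => place at 12.
50 hashes to 11; 11,12 taken => place at 0.
424 hashes to 8; slot 8 is free => place at 8.
567 hashes to 8; 8 taken => place at 9.
Table: [50, ∅, ∅, ∅, ∅, ∅, ∅, ∅, 424, 567, ∅, 908, 362]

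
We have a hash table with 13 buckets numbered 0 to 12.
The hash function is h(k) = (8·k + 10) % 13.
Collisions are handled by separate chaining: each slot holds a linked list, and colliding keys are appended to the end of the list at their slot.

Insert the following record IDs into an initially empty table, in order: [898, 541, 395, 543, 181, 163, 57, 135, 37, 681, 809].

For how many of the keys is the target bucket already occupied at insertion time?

3

Insert 898: h=5, bucket 5 empty -> new chain.
Insert 541: h=9, bucket 9 empty -> new chain.
Insert 395: h=11, bucket 11 empty -> new chain.
Insert 543: h=12, bucket 12 empty -> new chain.
Insert 181: h=2, bucket 2 empty -> new chain.
Insert 163: h=1, bucket 1 empty -> new chain.
Insert 57: h=11, bucket 11 nonempty -> append to chain.
Insert 135: h=11, bucket 11 nonempty -> append to chain.
Insert 37: h=7, bucket 7 empty -> new chain.
Insert 681: h=11, bucket 11 nonempty -> append to chain.
Insert 809: h=8, bucket 8 empty -> new chain.
Final buckets:
0: —
1: 163
2: 181
3: —
4: —
5: 898
6: —
7: 37
8: 809
9: 541
10: —
11: 395 -> 57 -> 135 -> 681
12: 543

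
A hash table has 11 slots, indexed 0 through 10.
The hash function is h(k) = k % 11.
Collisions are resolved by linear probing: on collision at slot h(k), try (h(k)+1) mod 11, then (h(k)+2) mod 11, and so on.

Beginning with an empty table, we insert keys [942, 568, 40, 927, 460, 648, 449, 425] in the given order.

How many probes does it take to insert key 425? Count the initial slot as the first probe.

942 hashes to 7; slot 7 is free -> place at 7.
568 hashes to 7; 7 taken -> place at 8.
40 hashes to 7; 7,8 taken -> place at 9.
927 hashes to 3; slot 3 is free -> place at 3.
460 hashes to 9; 9 taken -> place at 10.
648 hashes to 10; 10 taken -> place at 0.
449 hashes to 9; 9,10,0 taken -> place at 1.
425 hashes to 7; 7,8,9,10,0,1 taken -> place at 2.
Table: [648, 449, 425, 927, -, -, -, 942, 568, 40, 460]

7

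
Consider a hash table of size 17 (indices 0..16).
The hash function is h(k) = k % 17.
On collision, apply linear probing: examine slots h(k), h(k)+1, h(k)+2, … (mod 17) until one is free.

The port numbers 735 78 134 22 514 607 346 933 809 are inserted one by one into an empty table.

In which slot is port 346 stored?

735: h=4 → slot 4
78: h=10 → slot 10
134: h=15 → slot 15
22: h=5 → slot 5
514: h=4, probe 4,5,6 → slot 6
607: h=12 → slot 12
346: h=6, probe 6,7 → slot 7
933: h=15, probe 15,16 → slot 16
809: h=10, probe 10,11 → slot 11
Table: [∅, ∅, ∅, ∅, 735, 22, 514, 346, ∅, ∅, 78, 809, 607, ∅, ∅, 134, 933]

7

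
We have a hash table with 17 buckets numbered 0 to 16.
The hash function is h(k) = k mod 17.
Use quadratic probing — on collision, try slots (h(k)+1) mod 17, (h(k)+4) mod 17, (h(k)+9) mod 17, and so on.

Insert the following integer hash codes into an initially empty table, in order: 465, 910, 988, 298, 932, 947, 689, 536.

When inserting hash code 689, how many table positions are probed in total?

465: h=6 => slot 6
910: h=9 => slot 9
988: h=2 => slot 2
298: h=9, probe 9,10 => slot 10
932: h=14 => slot 14
947: h=12 => slot 12
689: h=9, probe 9,10,13 => slot 13
536: h=9, probe 9,10,13,1 => slot 1
Table: [_, 536, 988, _, _, _, 465, _, _, 910, 298, _, 947, 689, 932, _, _]

3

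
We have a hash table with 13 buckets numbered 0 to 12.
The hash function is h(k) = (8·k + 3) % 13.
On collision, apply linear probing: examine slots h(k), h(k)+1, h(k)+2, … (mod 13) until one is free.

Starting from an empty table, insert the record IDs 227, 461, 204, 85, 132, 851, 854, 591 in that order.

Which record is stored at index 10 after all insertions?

204

227 hashes to 12; slot 12 is free => place at 12.
461 hashes to 12; 12 taken => place at 0.
204 hashes to 10; slot 10 is free => place at 10.
85 hashes to 7; slot 7 is free => place at 7.
132 hashes to 6; slot 6 is free => place at 6.
851 hashes to 12; 12,0 taken => place at 1.
854 hashes to 10; 10 taken => place at 11.
591 hashes to 12; 12,0,1 taken => place at 2.
Table: [461, 851, 591, -, -, -, 132, 85, -, -, 204, 854, 227]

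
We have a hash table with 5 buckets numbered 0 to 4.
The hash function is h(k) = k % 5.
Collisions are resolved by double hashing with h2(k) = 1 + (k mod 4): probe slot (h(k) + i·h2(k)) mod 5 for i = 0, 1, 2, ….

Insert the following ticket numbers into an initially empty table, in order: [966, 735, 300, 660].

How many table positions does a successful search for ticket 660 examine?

966: h=1 => slot 1
735: h=0 => slot 0
300: h=0, h2=1, probe 0,1,2 => slot 2
660: h=0, h2=1, probe 0,1,2,3 => slot 3
Table: [735, 966, 300, 660, ∅]
Lookup 660: h=0, h2=1, probe 0,1,2,3 → found at 3.

4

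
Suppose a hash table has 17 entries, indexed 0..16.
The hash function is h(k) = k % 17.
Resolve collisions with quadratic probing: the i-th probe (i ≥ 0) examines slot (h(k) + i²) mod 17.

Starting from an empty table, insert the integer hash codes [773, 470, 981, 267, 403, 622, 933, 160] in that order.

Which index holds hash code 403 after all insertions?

16

773 hashes to 8; slot 8 is free → place at 8.
470 hashes to 11; slot 11 is free → place at 11.
981 hashes to 12; slot 12 is free → place at 12.
267 hashes to 12; 12 taken → place at 13.
403 hashes to 12; 12,13 taken → place at 16.
622 hashes to 10; slot 10 is free → place at 10.
933 hashes to 15; slot 15 is free → place at 15.
160 hashes to 7; slot 7 is free → place at 7.
Table: [-, -, -, -, -, -, -, 160, 773, -, 622, 470, 981, 267, -, 933, 403]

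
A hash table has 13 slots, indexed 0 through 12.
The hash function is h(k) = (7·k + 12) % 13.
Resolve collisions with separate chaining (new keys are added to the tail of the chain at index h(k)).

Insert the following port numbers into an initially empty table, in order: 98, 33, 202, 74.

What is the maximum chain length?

3

Insert 98: h=9, bucket 9 empty -> new chain.
Insert 33: h=9, bucket 9 nonempty -> append to chain.
Insert 202: h=9, bucket 9 nonempty -> append to chain.
Insert 74: h=10, bucket 10 empty -> new chain.
Final buckets:
0: ∅
1: ∅
2: ∅
3: ∅
4: ∅
5: ∅
6: ∅
7: ∅
8: ∅
9: 98 -> 33 -> 202
10: 74
11: ∅
12: ∅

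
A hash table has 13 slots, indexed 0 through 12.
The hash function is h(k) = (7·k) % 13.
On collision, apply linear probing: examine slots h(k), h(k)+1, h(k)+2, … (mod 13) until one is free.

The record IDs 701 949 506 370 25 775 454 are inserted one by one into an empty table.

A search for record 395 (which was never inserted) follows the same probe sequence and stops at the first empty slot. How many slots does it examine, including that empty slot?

Insert 701: h=6, slot 6 empty => index 6.
Insert 949: h=0, slot 0 empty => index 0.
Insert 506: h=6, slot 6 occupied => index 7.
Insert 370: h=3, slot 3 empty => index 3.
Insert 25: h=6, slots 6,7 occupied => index 8.
Insert 775: h=4, slot 4 empty => index 4.
Insert 454: h=6, slots 6,7,8 occupied => index 9.
Table: [949, —, —, 370, 775, —, 701, 506, 25, 454, —, —, —]
Lookup 395: h=9, probe 9,10 → slot 10 empty, not found.

2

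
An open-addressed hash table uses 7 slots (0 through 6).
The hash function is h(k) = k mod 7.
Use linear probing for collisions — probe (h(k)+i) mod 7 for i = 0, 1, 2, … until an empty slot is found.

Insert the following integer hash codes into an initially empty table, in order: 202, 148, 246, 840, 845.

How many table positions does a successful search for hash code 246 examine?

2

202 hashes to 6; slot 6 is free => place at 6.
148 hashes to 1; slot 1 is free => place at 1.
246 hashes to 1; 1 taken => place at 2.
840 hashes to 0; slot 0 is free => place at 0.
845 hashes to 5; slot 5 is free => place at 5.
Table: [840, 148, 246, —, —, 845, 202]
Lookup 246: h=1, probe 1,2 → found at 2.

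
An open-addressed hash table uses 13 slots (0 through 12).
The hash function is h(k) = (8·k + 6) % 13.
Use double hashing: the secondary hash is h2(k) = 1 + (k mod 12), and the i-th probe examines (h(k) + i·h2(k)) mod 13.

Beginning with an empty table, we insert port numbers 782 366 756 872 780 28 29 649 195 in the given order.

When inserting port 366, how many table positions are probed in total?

2

782 hashes to 9; slot 9 is free -> place at 9.
366 hashes to 9, h2=7; 9 taken -> place at 3.
756 hashes to 9, h2=1; 9 taken -> place at 10.
872 hashes to 1; slot 1 is free -> place at 1.
780 hashes to 6; slot 6 is free -> place at 6.
28 hashes to 9, h2=5; 9,1,6 taken -> place at 11.
29 hashes to 4; slot 4 is free -> place at 4.
649 hashes to 11, h2=2; 11 taken -> place at 0.
195 hashes to 6, h2=4; 6,10,1 taken -> place at 5.
Table: [649, 872, -, 366, 29, 195, 780, -, -, 782, 756, 28, -]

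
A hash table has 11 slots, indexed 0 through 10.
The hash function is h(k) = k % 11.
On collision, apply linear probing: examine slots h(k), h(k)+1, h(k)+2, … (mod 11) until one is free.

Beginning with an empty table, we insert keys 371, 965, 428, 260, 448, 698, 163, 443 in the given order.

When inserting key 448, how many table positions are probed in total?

Insert 371: h=8, slot 8 empty -> index 8.
Insert 965: h=8, slot 8 occupied -> index 9.
Insert 428: h=10, slot 10 empty -> index 10.
Insert 260: h=7, slot 7 empty -> index 7.
Insert 448: h=8, slots 8,9,10 occupied -> index 0.
Insert 698: h=5, slot 5 empty -> index 5.
Insert 163: h=9, slots 9,10,0 occupied -> index 1.
Insert 443: h=3, slot 3 empty -> index 3.
Table: [448, 163, —, 443, —, 698, —, 260, 371, 965, 428]

4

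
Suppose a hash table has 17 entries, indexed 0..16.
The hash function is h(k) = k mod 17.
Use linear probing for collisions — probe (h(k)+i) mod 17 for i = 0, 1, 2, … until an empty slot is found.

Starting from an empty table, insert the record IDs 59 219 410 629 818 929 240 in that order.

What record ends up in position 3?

59 hashes to 8; slot 8 is free → place at 8.
219 hashes to 15; slot 15 is free → place at 15.
410 hashes to 2; slot 2 is free → place at 2.
629 hashes to 0; slot 0 is free → place at 0.
818 hashes to 2; 2 taken → place at 3.
929 hashes to 11; slot 11 is free → place at 11.
240 hashes to 2; 2,3 taken → place at 4.
Table: [629, -, 410, 818, 240, -, -, -, 59, -, -, 929, -, -, -, 219, -]

818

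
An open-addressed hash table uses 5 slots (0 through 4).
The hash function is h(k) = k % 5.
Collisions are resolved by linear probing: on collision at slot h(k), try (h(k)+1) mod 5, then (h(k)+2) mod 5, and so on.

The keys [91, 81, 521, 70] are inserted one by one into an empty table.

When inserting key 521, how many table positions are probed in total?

3

91 hashes to 1; slot 1 is free → place at 1.
81 hashes to 1; 1 taken → place at 2.
521 hashes to 1; 1,2 taken → place at 3.
70 hashes to 0; slot 0 is free → place at 0.
Table: [70, 91, 81, 521, _]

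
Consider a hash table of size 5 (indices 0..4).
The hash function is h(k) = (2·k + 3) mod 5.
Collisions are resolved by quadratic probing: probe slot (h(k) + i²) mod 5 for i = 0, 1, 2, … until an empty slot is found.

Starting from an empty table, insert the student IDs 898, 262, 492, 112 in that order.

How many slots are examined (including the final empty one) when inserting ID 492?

2

898 hashes to 4; slot 4 is free → place at 4.
262 hashes to 2; slot 2 is free → place at 2.
492 hashes to 2; 2 taken → place at 3.
112 hashes to 2; 2,3 taken → place at 1.
Table: [∅, 112, 262, 492, 898]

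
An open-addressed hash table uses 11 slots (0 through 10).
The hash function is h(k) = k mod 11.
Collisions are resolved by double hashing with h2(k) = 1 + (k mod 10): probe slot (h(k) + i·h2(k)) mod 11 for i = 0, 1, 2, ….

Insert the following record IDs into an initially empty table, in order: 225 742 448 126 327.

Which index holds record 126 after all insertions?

Insert 225: h=5, slot 5 empty => index 5.
Insert 742: h=5, h2=3, slot 5 occupied => index 8.
Insert 448: h=8, h2=9, slot 8 occupied => index 6.
Insert 126: h=5, h2=7, slot 5 occupied => index 1.
Insert 327: h=8, h2=8, slots 8,5 occupied => index 2.
Table: [., 126, 327, ., ., 225, 448, ., 742, ., .]

1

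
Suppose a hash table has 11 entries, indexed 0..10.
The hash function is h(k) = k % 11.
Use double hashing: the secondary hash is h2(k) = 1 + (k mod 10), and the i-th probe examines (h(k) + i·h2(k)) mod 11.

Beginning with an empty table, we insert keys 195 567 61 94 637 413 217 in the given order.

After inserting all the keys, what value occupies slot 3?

195 hashes to 8; slot 8 is free → place at 8.
567 hashes to 6; slot 6 is free → place at 6.
61 hashes to 6, h2=2; 6,8 taken → place at 10.
94 hashes to 6, h2=5; 6 taken → place at 0.
637 hashes to 10, h2=8; 10 taken → place at 7.
413 hashes to 6, h2=4; 6,10 taken → place at 3.
217 hashes to 8, h2=8; 8 taken → place at 5.
Table: [94, _, _, 413, _, 217, 567, 637, 195, _, 61]

413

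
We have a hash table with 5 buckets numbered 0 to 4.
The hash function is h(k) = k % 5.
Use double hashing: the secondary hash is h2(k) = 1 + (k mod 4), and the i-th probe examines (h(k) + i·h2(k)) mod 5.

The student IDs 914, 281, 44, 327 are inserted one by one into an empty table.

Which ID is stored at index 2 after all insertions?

914 hashes to 4; slot 4 is free => place at 4.
281 hashes to 1; slot 1 is free => place at 1.
44 hashes to 4, h2=1; 4 taken => place at 0.
327 hashes to 2; slot 2 is free => place at 2.
Table: [44, 281, 327, —, 914]

327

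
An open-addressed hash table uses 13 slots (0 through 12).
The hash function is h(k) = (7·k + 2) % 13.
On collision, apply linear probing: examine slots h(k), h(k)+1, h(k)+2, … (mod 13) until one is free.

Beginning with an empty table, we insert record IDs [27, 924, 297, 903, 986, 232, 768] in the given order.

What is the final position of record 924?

Insert 27: h=9, slot 9 empty => index 9.
Insert 924: h=9, slot 9 occupied => index 10.
Insert 297: h=1, slot 1 empty => index 1.
Insert 903: h=5, slot 5 empty => index 5.
Insert 986: h=1, slot 1 occupied => index 2.
Insert 232: h=1, slots 1,2 occupied => index 3.
Insert 768: h=9, slots 9,10 occupied => index 11.
Table: [-, 297, 986, 232, -, 903, -, -, -, 27, 924, 768, -]

10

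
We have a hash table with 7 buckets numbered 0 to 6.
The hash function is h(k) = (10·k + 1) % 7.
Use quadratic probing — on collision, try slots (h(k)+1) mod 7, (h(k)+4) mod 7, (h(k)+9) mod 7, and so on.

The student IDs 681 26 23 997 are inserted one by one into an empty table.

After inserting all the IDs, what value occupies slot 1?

23

Insert 681: h=0, slot 0 empty => index 0.
Insert 26: h=2, slot 2 empty => index 2.
Insert 23: h=0, slot 0 occupied => index 1.
Insert 997: h=3, slot 3 empty => index 3.
Table: [681, 23, 26, 997, -, -, -]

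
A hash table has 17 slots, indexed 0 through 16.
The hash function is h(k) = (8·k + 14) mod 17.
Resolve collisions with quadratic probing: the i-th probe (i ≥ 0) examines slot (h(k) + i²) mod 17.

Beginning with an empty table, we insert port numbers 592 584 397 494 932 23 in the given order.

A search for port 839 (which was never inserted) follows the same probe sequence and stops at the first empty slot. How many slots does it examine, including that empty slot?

4

Insert 592: h=7, slot 7 empty => index 7.
Insert 584: h=11, slot 11 empty => index 11.
Insert 397: h=11, slot 11 occupied => index 12.
Insert 494: h=5, slot 5 empty => index 5.
Insert 932: h=7, slot 7 occupied => index 8.
Insert 23: h=11, slots 11,12 occupied => index 15.
Table: [_, _, _, _, _, 494, _, 592, 932, _, _, 584, 397, _, _, 23, _]
Lookup 839: h=11, probe 11,12,15,3 → slot 3 empty, not found.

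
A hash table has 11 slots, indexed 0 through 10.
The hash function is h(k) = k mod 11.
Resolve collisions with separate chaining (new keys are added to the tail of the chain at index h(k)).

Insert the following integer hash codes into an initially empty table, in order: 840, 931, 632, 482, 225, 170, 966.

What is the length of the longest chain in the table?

840 -> bucket 4
931 -> bucket 7
632 -> bucket 5
482 -> bucket 9
225 -> bucket 5 (collision)
170 -> bucket 5 (collision)
966 -> bucket 9 (collision)
Final buckets:
0: _
1: _
2: _
3: _
4: 840
5: 632 -> 225 -> 170
6: _
7: 931
8: _
9: 482 -> 966
10: _

3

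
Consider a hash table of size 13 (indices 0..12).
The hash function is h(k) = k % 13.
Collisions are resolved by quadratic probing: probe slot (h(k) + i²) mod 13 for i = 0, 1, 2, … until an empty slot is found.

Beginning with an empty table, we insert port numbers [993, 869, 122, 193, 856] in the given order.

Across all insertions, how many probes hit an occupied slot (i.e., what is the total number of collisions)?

993 hashes to 5; slot 5 is free → place at 5.
869 hashes to 11; slot 11 is free → place at 11.
122 hashes to 5; 5 taken → place at 6.
193 hashes to 11; 11 taken → place at 12.
856 hashes to 11; 11,12 taken → place at 2.
Table: [-, -, 856, -, -, 993, 122, -, -, -, -, 869, 193]

4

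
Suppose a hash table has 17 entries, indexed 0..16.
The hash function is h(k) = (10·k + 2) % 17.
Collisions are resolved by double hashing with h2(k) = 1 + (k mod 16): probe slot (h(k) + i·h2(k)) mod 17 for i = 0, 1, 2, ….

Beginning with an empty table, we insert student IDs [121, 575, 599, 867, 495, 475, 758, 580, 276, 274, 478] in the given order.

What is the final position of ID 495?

4

Insert 121: h=5, slot 5 empty => index 5.
Insert 575: h=6, slot 6 empty => index 6.
Insert 599: h=8, slot 8 empty => index 8.
Insert 867: h=2, slot 2 empty => index 2.
Insert 495: h=5, h2=16, slot 5 occupied => index 4.
Insert 475: h=9, slot 9 empty => index 9.
Insert 758: h=0, slot 0 empty => index 0.
Insert 580: h=5, h2=5, slot 5 occupied => index 10.
Insert 276: h=8, h2=5, slot 8 occupied => index 13.
Insert 274: h=5, h2=3, slots 5,8 occupied => index 11.
Insert 478: h=5, h2=15, slot 5 occupied => index 3.
Table: [758, _, 867, 478, 495, 121, 575, _, 599, 475, 580, 274, _, 276, _, _, _]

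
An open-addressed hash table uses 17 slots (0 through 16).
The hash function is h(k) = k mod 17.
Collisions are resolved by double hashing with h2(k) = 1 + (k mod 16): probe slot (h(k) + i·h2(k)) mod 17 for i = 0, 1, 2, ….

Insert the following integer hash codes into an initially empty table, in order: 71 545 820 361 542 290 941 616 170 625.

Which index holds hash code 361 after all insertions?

Insert 71: h=3, slot 3 empty => index 3.
Insert 545: h=1, slot 1 empty => index 1.
Insert 820: h=4, slot 4 empty => index 4.
Insert 361: h=4, h2=10, slot 4 occupied => index 14.
Insert 542: h=15, slot 15 empty => index 15.
Insert 290: h=1, h2=3, slots 1,4 occupied => index 7.
Insert 941: h=6, slot 6 empty => index 6.
Insert 616: h=4, h2=9, slot 4 occupied => index 13.
Insert 170: h=0, slot 0 empty => index 0.
Insert 625: h=13, h2=2, slots 13,15,0 occupied => index 2.
Table: [170, 545, 625, 71, 820, ∅, 941, 290, ∅, ∅, ∅, ∅, ∅, 616, 361, 542, ∅]

14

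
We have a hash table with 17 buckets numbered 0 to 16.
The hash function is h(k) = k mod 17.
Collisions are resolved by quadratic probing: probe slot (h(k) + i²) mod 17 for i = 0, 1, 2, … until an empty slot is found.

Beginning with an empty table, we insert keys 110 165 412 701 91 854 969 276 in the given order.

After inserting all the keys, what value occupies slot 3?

110: h=8 => slot 8
165: h=12 => slot 12
412: h=4 => slot 4
701: h=4, probe 4,5 => slot 5
91: h=6 => slot 6
854: h=4, probe 4,5,8,13 => slot 13
969: h=0 => slot 0
276: h=4, probe 4,5,8,13,3 => slot 3
Table: [969, ., ., 276, 412, 701, 91, ., 110, ., ., ., 165, 854, ., ., .]

276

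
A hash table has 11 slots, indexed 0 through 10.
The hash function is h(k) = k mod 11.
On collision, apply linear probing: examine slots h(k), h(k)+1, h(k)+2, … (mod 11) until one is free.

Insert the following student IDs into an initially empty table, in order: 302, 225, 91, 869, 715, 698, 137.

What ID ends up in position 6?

Insert 302: h=5, slot 5 empty => index 5.
Insert 225: h=5, slot 5 occupied => index 6.
Insert 91: h=3, slot 3 empty => index 3.
Insert 869: h=0, slot 0 empty => index 0.
Insert 715: h=0, slot 0 occupied => index 1.
Insert 698: h=5, slots 5,6 occupied => index 7.
Insert 137: h=5, slots 5,6,7 occupied => index 8.
Table: [869, 715, _, 91, _, 302, 225, 698, 137, _, _]

225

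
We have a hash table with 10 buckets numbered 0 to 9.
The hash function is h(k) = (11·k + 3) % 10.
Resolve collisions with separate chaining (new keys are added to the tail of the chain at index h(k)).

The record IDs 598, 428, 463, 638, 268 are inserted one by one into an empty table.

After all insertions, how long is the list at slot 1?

4

598 → bucket 1
428 → bucket 1 (collision)
463 → bucket 6
638 → bucket 1 (collision)
268 → bucket 1 (collision)
Final buckets:
0: -
1: 598 -> 428 -> 638 -> 268
2: -
3: -
4: -
5: -
6: 463
7: -
8: -
9: -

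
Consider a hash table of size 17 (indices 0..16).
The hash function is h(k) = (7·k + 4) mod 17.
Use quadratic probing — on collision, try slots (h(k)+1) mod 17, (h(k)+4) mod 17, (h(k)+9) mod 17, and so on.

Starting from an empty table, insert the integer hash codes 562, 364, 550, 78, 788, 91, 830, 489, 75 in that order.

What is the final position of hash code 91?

16

562 hashes to 11; slot 11 is free -> place at 11.
364 hashes to 2; slot 2 is free -> place at 2.
550 hashes to 12; slot 12 is free -> place at 12.
78 hashes to 6; slot 6 is free -> place at 6.
788 hashes to 12; 12 taken -> place at 13.
91 hashes to 12; 12,13 taken -> place at 16.
830 hashes to 0; slot 0 is free -> place at 0.
489 hashes to 10; slot 10 is free -> place at 10.
75 hashes to 2; 2 taken -> place at 3.
Table: [830, —, 364, 75, —, —, 78, —, —, —, 489, 562, 550, 788, —, —, 91]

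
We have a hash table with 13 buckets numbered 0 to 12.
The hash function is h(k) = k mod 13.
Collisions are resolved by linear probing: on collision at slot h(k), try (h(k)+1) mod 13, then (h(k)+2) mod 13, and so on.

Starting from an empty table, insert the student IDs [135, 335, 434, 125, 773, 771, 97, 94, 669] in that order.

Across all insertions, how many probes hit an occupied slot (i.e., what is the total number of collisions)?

135 hashes to 5; slot 5 is free -> place at 5.
335 hashes to 10; slot 10 is free -> place at 10.
434 hashes to 5; 5 taken -> place at 6.
125 hashes to 8; slot 8 is free -> place at 8.
773 hashes to 6; 6 taken -> place at 7.
771 hashes to 4; slot 4 is free -> place at 4.
97 hashes to 6; 6,7,8 taken -> place at 9.
94 hashes to 3; slot 3 is free -> place at 3.
669 hashes to 6; 6,7,8,9,10 taken -> place at 11.
Table: [_, _, _, 94, 771, 135, 434, 773, 125, 97, 335, 669, _]

10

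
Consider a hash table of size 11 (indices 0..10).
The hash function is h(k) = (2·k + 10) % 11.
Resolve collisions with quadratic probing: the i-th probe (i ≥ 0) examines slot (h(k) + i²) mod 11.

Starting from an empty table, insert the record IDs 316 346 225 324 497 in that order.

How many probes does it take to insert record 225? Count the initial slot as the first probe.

2

316 hashes to 4; slot 4 is free -> place at 4.
346 hashes to 9; slot 9 is free -> place at 9.
225 hashes to 9; 9 taken -> place at 10.
324 hashes to 9; 9,10 taken -> place at 2.
497 hashes to 3; slot 3 is free -> place at 3.
Table: [—, —, 324, 497, 316, —, —, —, —, 346, 225]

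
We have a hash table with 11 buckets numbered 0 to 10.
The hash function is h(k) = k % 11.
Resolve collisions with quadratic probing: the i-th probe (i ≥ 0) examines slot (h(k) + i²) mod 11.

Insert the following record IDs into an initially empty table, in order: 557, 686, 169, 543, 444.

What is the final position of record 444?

557: h=7 → slot 7
686: h=4 → slot 4
169: h=4, probe 4,5 → slot 5
543: h=4, probe 4,5,8 → slot 8
444: h=4, probe 4,5,8,2 → slot 2
Table: [∅, ∅, 444, ∅, 686, 169, ∅, 557, 543, ∅, ∅]

2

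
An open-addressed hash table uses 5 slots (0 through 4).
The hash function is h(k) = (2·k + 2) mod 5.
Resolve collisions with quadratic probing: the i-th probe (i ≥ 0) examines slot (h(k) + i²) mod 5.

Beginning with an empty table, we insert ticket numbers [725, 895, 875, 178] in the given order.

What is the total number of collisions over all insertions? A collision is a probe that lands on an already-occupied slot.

4

725: h=2 -> slot 2
895: h=2, probe 2,3 -> slot 3
875: h=2, probe 2,3,1 -> slot 1
178: h=3, probe 3,4 -> slot 4
Table: [., 875, 725, 895, 178]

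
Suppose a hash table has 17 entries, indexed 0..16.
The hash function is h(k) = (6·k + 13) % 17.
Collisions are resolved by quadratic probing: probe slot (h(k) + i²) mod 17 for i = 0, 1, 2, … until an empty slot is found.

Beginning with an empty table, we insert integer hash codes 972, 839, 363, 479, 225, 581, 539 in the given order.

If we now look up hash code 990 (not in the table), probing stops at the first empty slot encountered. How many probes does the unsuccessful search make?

972 hashes to 14; slot 14 is free → place at 14.
839 hashes to 15; slot 15 is free → place at 15.
363 hashes to 15; 15 taken → place at 16.
479 hashes to 14; 14,15 taken → place at 1.
225 hashes to 3; slot 3 is free → place at 3.
581 hashes to 14; 14,15,1 taken → place at 6.
539 hashes to 0; slot 0 is free → place at 0.
Table: [539, 479, _, 225, _, _, 581, _, _, _, _, _, _, _, 972, 839, 363]
Lookup 990: h=3, probe 3,4 → slot 4 empty, not found.

2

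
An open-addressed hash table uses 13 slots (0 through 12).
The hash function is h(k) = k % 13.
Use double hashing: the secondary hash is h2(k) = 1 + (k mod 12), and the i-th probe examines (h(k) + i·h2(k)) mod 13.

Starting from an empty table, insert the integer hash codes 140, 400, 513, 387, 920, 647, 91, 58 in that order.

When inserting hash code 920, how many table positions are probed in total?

4

140: h=10 => slot 10
400: h=10, h2=5, probe 10,2 => slot 2
513: h=6 => slot 6
387: h=10, h2=4, probe 10,1 => slot 1
920: h=10, h2=9, probe 10,6,2,11 => slot 11
647: h=10, h2=12, probe 10,9 => slot 9
91: h=0 => slot 0
58: h=6, h2=11, probe 6,4 => slot 4
Table: [91, 387, 400, —, 58, —, 513, —, —, 647, 140, 920, —]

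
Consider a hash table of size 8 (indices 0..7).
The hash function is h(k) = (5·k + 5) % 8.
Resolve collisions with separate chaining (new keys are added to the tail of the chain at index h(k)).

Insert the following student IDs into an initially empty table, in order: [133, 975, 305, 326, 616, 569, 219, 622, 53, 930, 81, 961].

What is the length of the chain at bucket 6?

Insert 133: h=6, bucket 6 empty → new chain.
Insert 975: h=0, bucket 0 empty → new chain.
Insert 305: h=2, bucket 2 empty → new chain.
Insert 326: h=3, bucket 3 empty → new chain.
Insert 616: h=5, bucket 5 empty → new chain.
Insert 569: h=2, bucket 2 nonempty → append to chain.
Insert 219: h=4, bucket 4 empty → new chain.
Insert 622: h=3, bucket 3 nonempty → append to chain.
Insert 53: h=6, bucket 6 nonempty → append to chain.
Insert 930: h=7, bucket 7 empty → new chain.
Insert 81: h=2, bucket 2 nonempty → append to chain.
Insert 961: h=2, bucket 2 nonempty → append to chain.
Final buckets:
0: 975
1: .
2: 305 -> 569 -> 81 -> 961
3: 326 -> 622
4: 219
5: 616
6: 133 -> 53
7: 930

2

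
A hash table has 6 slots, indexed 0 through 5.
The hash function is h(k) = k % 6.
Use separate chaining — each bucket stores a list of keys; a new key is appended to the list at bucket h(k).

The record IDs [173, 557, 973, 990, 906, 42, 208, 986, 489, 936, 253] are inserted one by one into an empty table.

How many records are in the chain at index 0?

173 → bucket 5
557 → bucket 5 (collision)
973 → bucket 1
990 → bucket 0
906 → bucket 0 (collision)
42 → bucket 0 (collision)
208 → bucket 4
986 → bucket 2
489 → bucket 3
936 → bucket 0 (collision)
253 → bucket 1 (collision)
Final buckets:
0: 990 -> 906 -> 42 -> 936
1: 973 -> 253
2: 986
3: 489
4: 208
5: 173 -> 557

4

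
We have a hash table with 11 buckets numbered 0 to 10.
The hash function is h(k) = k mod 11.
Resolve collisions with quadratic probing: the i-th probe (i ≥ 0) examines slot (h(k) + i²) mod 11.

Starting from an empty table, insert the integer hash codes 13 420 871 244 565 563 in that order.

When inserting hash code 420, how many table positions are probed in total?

13 hashes to 2; slot 2 is free => place at 2.
420 hashes to 2; 2 taken => place at 3.
871 hashes to 2; 2,3 taken => place at 6.
244 hashes to 2; 2,3,6 taken => place at 0.
565 hashes to 4; slot 4 is free => place at 4.
563 hashes to 2; 2,3,6,0 taken => place at 7.
Table: [244, ∅, 13, 420, 565, ∅, 871, 563, ∅, ∅, ∅]

2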